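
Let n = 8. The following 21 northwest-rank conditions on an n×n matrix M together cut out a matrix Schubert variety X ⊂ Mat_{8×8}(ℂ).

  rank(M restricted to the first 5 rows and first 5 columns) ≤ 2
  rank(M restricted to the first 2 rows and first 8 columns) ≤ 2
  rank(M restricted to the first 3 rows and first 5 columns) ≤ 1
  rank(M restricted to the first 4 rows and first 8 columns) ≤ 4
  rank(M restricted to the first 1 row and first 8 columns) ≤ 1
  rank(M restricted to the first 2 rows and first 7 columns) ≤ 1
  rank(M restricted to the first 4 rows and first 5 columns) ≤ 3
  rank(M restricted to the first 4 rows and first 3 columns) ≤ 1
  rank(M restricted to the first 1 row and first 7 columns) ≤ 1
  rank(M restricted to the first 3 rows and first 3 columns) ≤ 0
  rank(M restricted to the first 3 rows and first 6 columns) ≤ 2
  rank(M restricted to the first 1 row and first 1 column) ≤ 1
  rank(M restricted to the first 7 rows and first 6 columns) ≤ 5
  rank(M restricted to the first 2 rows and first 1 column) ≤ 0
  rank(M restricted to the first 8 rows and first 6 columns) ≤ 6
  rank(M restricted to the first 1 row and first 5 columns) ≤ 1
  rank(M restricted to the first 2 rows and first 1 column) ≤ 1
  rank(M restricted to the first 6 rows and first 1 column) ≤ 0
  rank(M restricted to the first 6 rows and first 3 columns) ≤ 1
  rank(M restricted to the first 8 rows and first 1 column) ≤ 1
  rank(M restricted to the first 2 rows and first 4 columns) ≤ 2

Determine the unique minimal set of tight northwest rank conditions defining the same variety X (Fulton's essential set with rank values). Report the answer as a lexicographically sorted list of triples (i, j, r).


Propagating the 21 rank bounds to every northwest block:

  row 1: 0, 0, 0, 1, 1, 1, 1, 1
  row 2: 0, 0, 0, 1, 1, 1, 1, 2
  row 3: 0, 0, 0, 1, 1, 2, 2, 3
  row 4: 0, 1, 1, 2, 2, 3, 3, 4
  row 5: 0, 1, 1, 2, 2, 3, 4, 5
  row 6: 0, 1, 1, 2, 3, 4, 5, 6
  row 7: 1, 2, 2, 3, 4, 5, 6, 7
  row 8: 1, 2, 3, 4, 5, 6, 7, 8

reading off 1-entries of Δ²R: w = (4, 8, 6, 2, 7, 5, 1, 3).

Rothe diagram D(w) (19 cells), 6 SE-corners (essential conditions):

[(2, 7, 1), (3, 3, 0), (3, 5, 1), (5, 5, 2), (6, 1, 0), (6, 3, 1)]


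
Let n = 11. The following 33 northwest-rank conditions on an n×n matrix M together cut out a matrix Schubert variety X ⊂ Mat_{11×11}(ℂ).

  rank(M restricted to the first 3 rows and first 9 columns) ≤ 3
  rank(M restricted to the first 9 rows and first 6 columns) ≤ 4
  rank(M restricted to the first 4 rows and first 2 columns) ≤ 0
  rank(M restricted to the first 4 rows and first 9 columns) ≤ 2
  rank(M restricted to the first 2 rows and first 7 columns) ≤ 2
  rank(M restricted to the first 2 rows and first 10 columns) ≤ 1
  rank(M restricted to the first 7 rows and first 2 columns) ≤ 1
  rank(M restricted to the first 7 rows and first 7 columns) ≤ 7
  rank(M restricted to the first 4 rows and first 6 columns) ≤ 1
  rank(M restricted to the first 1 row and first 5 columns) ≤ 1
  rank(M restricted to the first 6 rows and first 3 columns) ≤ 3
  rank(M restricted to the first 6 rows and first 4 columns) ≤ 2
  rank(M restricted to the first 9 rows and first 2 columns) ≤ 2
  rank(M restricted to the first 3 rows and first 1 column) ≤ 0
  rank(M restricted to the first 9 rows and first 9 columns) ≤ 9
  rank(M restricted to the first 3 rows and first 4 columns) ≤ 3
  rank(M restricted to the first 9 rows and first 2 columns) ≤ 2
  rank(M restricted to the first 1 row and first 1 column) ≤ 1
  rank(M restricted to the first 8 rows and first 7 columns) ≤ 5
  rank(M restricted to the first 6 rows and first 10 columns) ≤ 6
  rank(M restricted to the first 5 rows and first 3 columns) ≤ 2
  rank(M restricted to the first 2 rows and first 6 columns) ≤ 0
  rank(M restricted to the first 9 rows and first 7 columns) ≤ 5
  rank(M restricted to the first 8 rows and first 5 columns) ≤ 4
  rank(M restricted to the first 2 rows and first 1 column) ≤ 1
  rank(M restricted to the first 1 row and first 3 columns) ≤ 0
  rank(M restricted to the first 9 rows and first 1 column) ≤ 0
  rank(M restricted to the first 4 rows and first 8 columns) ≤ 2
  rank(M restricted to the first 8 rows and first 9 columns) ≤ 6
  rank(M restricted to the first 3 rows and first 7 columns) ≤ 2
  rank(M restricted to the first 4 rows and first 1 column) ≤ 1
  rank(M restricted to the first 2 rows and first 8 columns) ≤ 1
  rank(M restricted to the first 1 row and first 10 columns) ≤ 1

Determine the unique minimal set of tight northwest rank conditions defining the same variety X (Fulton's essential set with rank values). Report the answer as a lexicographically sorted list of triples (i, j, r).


Rank table r_w(11×11) implied by the 33 constraints:

  R[1]: 0 0 0 0 0 0 1 1 1 1 1
  R[2]: 0 0 0 0 0 0 1 1 1 1 2
  R[3]: 0 0 1 1 1 1 2 2 2 2 3
  R[4]: 0 0 1 1 1 1 2 2 2 3 4
  R[5]: 0 1 2 2 2 2 3 3 3 4 5
  R[6]: 0 1 2 2 3 3 4 4 4 5 6
  R[7]: 0 1 2 3 4 4 5 5 5 6 7
  R[8]: 0 1 2 3 4 4 5 6 6 7 8
  R[9]: 0 1 2 3 4 4 5 6 7 8 9
  R[10]: 1 2 3 4 5 5 6 7 8 9 10
  R[11]: 1 2 3 4 5 6 7 8 9 10 11

hence w(1..11) = (7, 11, 3, 10, 2, 5, 4, 8, 9, 1, 6).

Fulton essential set (8 of the 32 Rothe cells):

[(2, 6, 0), (2, 10, 1), (4, 2, 0), (4, 6, 1), (4, 9, 2), (6, 4, 2), (9, 1, 0), (9, 6, 4)]


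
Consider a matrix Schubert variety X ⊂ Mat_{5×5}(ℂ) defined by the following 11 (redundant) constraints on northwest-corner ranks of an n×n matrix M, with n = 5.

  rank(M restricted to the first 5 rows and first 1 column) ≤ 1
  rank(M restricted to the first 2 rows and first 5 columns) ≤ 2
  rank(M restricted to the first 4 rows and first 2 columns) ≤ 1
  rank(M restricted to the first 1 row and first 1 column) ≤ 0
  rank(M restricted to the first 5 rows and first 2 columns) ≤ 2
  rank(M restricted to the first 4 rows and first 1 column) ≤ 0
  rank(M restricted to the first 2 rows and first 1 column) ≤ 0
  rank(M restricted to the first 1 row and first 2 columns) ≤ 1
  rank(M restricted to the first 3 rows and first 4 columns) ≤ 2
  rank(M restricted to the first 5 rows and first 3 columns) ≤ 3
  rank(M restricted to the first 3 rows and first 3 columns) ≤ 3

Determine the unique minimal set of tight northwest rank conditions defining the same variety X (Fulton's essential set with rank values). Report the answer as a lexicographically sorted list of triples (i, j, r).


Propagating the 11 rank bounds to every northwest block:

  row 1: 0, 1, 1, 1, 1
  row 2: 0, 1, 2, 2, 2
  row 3: 0, 1, 2, 2, 3
  row 4: 0, 1, 2, 3, 4
  row 5: 1, 2, 3, 4, 5

hence w(1..5) = (2, 3, 5, 4, 1).

Rothe diagram D(w) (5 cells), 2 SE-corners (essential conditions):

[(3, 4, 2), (4, 1, 0)]


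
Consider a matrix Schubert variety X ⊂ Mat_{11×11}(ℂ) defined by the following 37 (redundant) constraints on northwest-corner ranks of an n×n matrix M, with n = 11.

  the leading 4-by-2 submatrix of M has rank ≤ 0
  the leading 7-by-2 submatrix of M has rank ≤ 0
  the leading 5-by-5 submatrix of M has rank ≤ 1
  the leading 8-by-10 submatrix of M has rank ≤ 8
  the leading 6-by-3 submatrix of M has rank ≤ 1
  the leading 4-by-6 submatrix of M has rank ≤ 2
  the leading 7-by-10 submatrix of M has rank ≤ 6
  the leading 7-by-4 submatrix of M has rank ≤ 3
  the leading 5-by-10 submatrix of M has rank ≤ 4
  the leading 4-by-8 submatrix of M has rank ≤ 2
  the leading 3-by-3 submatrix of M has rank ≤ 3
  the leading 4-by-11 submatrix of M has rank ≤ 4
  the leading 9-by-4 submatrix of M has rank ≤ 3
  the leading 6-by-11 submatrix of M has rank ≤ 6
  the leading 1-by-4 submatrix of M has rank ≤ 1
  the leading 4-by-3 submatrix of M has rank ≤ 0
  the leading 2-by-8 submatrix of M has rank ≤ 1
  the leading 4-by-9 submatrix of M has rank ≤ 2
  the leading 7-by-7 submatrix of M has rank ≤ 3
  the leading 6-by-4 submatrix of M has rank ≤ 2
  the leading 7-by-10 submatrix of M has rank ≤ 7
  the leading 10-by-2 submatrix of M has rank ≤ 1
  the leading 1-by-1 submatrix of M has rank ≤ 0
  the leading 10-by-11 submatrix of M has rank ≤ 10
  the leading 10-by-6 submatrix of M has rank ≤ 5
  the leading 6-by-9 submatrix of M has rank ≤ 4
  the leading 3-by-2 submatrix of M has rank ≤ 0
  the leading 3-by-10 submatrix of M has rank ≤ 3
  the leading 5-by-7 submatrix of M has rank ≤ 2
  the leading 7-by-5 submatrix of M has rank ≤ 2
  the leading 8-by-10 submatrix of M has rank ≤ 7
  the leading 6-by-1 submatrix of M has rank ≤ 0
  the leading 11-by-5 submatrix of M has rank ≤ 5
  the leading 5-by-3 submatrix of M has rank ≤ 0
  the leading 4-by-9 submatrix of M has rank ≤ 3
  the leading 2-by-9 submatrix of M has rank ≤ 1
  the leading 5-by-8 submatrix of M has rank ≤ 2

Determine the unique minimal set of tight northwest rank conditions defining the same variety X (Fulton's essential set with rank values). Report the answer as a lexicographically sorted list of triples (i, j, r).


Rank table r_w(11×11) implied by the 37 constraints:

  0 0 0 1 1 1 1 1 1 1 1
  0 0 0 1 1 1 1 1 1 2 2
  0 0 0 1 1 2 2 2 2 3 3
  0 0 0 1 1 2 2 2 2 3 4
  0 0 0 1 1 2 2 2 3 4 5
  0 0 1 2 2 3 3 3 4 5 6
  0 0 1 2 2 3 3 4 5 6 7
  1 1 2 3 3 4 4 5 6 7 8
  1 1 2 3 4 5 5 6 7 8 9
  1 1 2 3 4 5 6 7 8 9 10
  1 2 3 4 5 6 7 8 9 10 11

so w = (4, 10, 6, 11, 9, 3, 8, 1, 5, 7, 2).

Rothe diagram D(w) (36 cells), 9 SE-corners (essential conditions):

[(2, 9, 1), (4, 9, 2), (5, 3, 0), (5, 5, 1), (5, 8, 2), (7, 2, 0), (7, 5, 2), (7, 7, 3), (10, 2, 1)]


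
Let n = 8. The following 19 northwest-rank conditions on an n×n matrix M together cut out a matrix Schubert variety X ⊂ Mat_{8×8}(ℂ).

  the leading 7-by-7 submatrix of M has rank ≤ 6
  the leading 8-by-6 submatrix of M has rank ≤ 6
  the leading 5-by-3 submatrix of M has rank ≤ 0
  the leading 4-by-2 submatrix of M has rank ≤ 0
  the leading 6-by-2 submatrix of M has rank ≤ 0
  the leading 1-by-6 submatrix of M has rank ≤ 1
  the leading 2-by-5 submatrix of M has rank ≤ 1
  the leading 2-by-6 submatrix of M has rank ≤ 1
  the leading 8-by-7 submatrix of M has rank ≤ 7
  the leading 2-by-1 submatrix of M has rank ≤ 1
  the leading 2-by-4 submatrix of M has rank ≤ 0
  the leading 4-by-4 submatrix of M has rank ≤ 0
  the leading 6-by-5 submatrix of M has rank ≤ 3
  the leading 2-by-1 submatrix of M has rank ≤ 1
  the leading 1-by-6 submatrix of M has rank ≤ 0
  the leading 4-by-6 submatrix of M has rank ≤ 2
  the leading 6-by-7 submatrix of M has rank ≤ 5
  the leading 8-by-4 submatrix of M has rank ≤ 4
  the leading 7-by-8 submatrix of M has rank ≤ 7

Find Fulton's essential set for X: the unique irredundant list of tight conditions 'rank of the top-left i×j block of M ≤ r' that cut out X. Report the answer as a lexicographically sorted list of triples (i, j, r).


The tightest implied rank at each (i,j), from the 19 conditions:

  row 1: 0, 0, 0, 0, 0, 0, 1, 1
  row 2: 0, 0, 0, 0, 1, 1, 2, 2
  row 3: 0, 0, 0, 0, 1, 2, 3, 3
  row 4: 0, 0, 0, 0, 1, 2, 3, 4
  row 5: 0, 0, 0, 1, 2, 3, 4, 5
  row 6: 0, 0, 1, 2, 3, 4, 5, 6
  row 7: 1, 1, 2, 3, 4, 5, 6, 7
  row 8: 1, 2, 3, 4, 5, 6, 7, 8

the unique w with this rank table is (7, 5, 6, 8, 4, 3, 1, 2).

Fulton essential set (4 of the 23 Rothe cells):

[(1, 6, 0), (4, 4, 0), (5, 3, 0), (6, 2, 0)]


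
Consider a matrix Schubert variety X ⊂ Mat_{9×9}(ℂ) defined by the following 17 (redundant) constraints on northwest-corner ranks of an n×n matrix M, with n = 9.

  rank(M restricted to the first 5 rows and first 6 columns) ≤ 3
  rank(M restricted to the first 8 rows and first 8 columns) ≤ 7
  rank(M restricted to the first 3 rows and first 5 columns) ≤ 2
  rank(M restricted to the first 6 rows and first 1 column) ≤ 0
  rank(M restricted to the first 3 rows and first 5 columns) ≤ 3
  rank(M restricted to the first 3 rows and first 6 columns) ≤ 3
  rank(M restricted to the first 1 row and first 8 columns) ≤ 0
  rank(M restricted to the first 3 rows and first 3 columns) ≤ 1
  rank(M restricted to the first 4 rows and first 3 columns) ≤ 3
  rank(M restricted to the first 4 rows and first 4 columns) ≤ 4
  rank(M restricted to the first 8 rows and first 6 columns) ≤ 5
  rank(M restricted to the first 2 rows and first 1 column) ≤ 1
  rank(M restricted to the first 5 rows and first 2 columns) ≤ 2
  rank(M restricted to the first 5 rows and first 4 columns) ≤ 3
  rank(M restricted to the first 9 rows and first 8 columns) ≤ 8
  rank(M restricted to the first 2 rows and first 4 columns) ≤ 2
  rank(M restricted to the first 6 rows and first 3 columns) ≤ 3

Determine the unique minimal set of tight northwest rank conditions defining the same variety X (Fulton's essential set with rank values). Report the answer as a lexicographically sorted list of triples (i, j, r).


The tightest implied rank at each (i,j), from the 17 conditions:

  0 | 0 | 0 | 0 | 0 | 0 | 0 | 0 | 1
  0 | 1 | 1 | 1 | 1 | 1 | 1 | 1 | 2
  0 | 1 | 1 | 2 | 2 | 2 | 2 | 2 | 3
  0 | 1 | 2 | 3 | 3 | 3 | 3 | 3 | 4
  0 | 1 | 2 | 3 | 3 | 3 | 4 | 4 | 5
  0 | 1 | 2 | 3 | 4 | 4 | 5 | 5 | 6
  1 | 2 | 3 | 4 | 5 | 5 | 6 | 6 | 7
  1 | 2 | 3 | 4 | 5 | 5 | 6 | 7 | 8
  1 | 2 | 3 | 4 | 5 | 6 | 7 | 8 | 9

the unique w with this rank table is (9, 2, 4, 3, 7, 5, 1, 8, 6).

D(w) has 17 cells with 5 SE-corners; essential set:

[(1, 8, 0), (3, 3, 1), (5, 6, 3), (6, 1, 0), (8, 6, 5)]


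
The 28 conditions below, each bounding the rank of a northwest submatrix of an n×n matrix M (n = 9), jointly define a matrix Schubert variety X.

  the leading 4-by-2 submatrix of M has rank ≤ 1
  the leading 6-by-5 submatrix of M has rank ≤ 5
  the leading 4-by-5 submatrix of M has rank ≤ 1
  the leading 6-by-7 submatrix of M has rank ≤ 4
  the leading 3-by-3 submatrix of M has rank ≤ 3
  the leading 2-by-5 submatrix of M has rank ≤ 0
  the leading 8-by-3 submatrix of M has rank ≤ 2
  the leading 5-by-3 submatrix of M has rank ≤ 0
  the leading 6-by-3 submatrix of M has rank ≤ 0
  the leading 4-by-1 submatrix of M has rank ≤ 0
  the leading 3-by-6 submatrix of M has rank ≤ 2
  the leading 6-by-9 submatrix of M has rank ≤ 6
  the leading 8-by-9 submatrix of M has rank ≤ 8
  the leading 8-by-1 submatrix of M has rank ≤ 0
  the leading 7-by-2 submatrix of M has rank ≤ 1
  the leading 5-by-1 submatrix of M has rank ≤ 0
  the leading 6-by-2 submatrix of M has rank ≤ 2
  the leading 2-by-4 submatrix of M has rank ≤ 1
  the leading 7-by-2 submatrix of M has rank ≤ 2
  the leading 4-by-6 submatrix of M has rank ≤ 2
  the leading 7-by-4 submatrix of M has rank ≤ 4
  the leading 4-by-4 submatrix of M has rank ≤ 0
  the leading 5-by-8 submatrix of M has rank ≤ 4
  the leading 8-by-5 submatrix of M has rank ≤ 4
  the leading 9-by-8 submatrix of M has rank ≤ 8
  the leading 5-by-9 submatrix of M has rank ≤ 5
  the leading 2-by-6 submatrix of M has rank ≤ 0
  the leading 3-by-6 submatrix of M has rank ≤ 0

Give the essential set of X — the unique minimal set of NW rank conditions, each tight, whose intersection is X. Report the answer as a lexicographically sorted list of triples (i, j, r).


Recovering R(i,j) via the rank-extension bound from the 28 conditions:

  R[1]: 0 | 0 | 0 | 0 | 0 | 0 | 1 | 1 | 1
  R[2]: 0 | 0 | 0 | 0 | 0 | 0 | 1 | 2 | 2
  R[3]: 0 | 0 | 0 | 0 | 0 | 0 | 1 | 2 | 3
  R[4]: 0 | 0 | 0 | 0 | 1 | 1 | 2 | 3 | 4
  R[5]: 0 | 0 | 0 | 1 | 2 | 2 | 3 | 4 | 5
  R[6]: 0 | 0 | 0 | 1 | 2 | 3 | 4 | 5 | 6
  R[7]: 0 | 1 | 1 | 2 | 3 | 4 | 5 | 6 | 7
  R[8]: 0 | 1 | 2 | 3 | 4 | 5 | 6 | 7 | 8
  R[9]: 1 | 2 | 3 | 4 | 5 | 6 | 7 | 8 | 9

reading off 1-entries of Δ²R: w = (7, 8, 9, 5, 4, 6, 2, 3, 1).

4 SE-corners of the 30-cell Rothe diagram give Ess(w):

[(3, 6, 0), (4, 4, 0), (6, 3, 0), (8, 1, 0)]


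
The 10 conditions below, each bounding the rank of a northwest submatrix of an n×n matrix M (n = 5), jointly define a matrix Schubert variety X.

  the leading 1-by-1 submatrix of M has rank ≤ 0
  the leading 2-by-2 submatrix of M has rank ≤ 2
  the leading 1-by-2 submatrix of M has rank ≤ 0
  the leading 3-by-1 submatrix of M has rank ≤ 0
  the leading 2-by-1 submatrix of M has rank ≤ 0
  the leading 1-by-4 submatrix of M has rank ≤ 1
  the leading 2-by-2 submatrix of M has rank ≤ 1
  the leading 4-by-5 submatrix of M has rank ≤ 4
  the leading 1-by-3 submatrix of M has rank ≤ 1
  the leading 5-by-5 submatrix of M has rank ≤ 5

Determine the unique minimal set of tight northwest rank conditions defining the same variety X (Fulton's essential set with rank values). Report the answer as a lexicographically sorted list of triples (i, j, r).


Propagating the 10 rank bounds to every northwest block:

  0, 0, 1, 1, 1
  0, 1, 2, 2, 2
  0, 1, 2, 3, 3
  1, 2, 3, 4, 4
  1, 2, 3, 4, 5

second differences of R give the permutation w = (3, 2, 4, 1, 5).

Rothe diagram D(w) (4 cells), 2 SE-corners (essential conditions):

[(1, 2, 0), (3, 1, 0)]


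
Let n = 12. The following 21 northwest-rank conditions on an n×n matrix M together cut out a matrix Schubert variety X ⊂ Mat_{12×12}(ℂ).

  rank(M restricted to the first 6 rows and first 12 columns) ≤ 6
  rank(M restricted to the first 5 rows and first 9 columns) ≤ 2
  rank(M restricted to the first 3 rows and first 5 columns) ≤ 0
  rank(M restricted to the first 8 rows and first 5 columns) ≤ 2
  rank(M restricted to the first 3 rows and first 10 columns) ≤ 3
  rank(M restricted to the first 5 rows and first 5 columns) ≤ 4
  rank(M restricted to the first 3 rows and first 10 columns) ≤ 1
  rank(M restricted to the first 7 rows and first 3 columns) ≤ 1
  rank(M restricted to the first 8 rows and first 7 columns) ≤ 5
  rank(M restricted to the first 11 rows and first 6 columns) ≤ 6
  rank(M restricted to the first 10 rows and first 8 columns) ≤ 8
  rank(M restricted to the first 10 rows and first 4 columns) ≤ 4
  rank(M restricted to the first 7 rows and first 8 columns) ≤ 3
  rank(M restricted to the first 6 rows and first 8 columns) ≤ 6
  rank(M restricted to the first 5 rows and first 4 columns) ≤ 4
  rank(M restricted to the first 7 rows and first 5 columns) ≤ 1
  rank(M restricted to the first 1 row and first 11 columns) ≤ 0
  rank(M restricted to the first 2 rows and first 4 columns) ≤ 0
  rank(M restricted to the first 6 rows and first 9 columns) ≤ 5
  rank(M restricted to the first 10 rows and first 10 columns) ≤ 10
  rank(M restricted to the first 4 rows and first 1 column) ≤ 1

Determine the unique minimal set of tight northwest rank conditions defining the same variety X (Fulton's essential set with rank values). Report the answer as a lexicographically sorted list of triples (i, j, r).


Propagating the 21 rank bounds to every northwest block:

  row 1: 0 | 0 | 0 | 0 | 0 | 0 | 0 | 0 | 0 | 0 | 0 | 1
  row 2: 0 | 0 | 0 | 0 | 0 | 1 | 1 | 1 | 1 | 1 | 1 | 2
  row 3: 0 | 0 | 0 | 0 | 0 | 1 | 1 | 1 | 1 | 1 | 2 | 3
  row 4: 1 | 1 | 1 | 1 | 1 | 2 | 2 | 2 | 2 | 2 | 3 | 4
  row 5: 1 | 1 | 1 | 1 | 1 | 2 | 2 | 2 | 2 | 3 | 4 | 5
  row 6: 1 | 1 | 1 | 1 | 1 | 2 | 3 | 3 | 3 | 4 | 5 | 6
  row 7: 1 | 1 | 1 | 1 | 1 | 2 | 3 | 3 | 4 | 5 | 6 | 7
  row 8: 1 | 2 | 2 | 2 | 2 | 3 | 4 | 4 | 5 | 6 | 7 | 8
  row 9: 1 | 2 | 3 | 3 | 3 | 4 | 5 | 5 | 6 | 7 | 8 | 9
  row 10: 1 | 2 | 3 | 4 | 4 | 5 | 6 | 6 | 7 | 8 | 9 | 10
  row 11: 1 | 2 | 3 | 4 | 5 | 6 | 7 | 7 | 8 | 9 | 10 | 11
  row 12: 1 | 2 | 3 | 4 | 5 | 6 | 7 | 8 | 9 | 10 | 11 | 12

giving w = (12, 6, 11, 1, 10, 7, 9, 2, 3, 4, 5, 8) via Δ²R.

ℓ(w)=41; the 6 essential cells (i,j,r):

[(1, 11, 0), (3, 5, 0), (3, 10, 1), (5, 9, 2), (7, 5, 1), (7, 8, 3)]


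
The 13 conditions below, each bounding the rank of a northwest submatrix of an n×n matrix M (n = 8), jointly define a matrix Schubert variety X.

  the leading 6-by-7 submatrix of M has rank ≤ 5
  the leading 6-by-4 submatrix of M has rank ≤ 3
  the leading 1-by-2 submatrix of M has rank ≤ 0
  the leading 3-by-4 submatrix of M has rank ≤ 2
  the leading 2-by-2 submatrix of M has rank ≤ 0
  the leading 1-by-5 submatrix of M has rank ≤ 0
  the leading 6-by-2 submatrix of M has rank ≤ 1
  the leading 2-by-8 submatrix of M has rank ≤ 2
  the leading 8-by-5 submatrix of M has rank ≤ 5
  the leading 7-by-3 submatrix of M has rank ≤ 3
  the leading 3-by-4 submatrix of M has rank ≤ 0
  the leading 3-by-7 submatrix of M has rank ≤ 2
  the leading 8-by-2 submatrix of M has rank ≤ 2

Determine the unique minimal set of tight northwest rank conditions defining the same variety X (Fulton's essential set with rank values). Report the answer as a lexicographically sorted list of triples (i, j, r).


Computing R[i][j] = min implied NW-rank bound (n=8, 13 conditions):

  0 0 0 0 0 1 1 1
  0 0 0 0 1 2 2 2
  0 0 0 0 1 2 2 3
  1 1 1 1 2 3 3 4
  1 1 2 2 3 4 4 5
  1 1 2 3 4 5 5 6
  1 2 3 4 5 6 6 7
  1 2 3 4 5 6 7 8

the unique w with this rank table is (6, 5, 8, 1, 3, 4, 2, 7).

4 SE-corners of the 16-cell Rothe diagram give Ess(w):

[(1, 5, 0), (3, 4, 0), (3, 7, 2), (6, 2, 1)]


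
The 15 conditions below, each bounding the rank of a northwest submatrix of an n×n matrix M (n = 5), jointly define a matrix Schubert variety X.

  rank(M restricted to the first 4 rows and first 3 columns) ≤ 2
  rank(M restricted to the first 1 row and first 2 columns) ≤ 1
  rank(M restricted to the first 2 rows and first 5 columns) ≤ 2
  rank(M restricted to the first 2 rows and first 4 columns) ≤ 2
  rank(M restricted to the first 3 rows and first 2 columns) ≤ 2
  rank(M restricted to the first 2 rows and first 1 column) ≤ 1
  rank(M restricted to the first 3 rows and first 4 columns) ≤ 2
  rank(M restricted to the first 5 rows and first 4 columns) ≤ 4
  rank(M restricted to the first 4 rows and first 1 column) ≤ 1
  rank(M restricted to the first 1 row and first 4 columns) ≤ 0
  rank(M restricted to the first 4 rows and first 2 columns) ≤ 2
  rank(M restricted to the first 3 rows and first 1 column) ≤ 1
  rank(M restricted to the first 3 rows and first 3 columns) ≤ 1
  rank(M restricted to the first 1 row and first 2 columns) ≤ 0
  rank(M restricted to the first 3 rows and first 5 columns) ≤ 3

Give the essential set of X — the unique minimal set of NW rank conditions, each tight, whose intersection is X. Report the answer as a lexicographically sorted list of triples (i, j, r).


Reconstructing r_w from the 15 given conditions:

  row 1: 0, 0, 0, 0, 1
  row 2: 1, 1, 1, 1, 2
  row 3: 1, 1, 1, 2, 3
  row 4: 1, 2, 2, 3, 4
  row 5: 1, 2, 3, 4, 5

the unique w with this rank table is (5, 1, 4, 2, 3).

Fulton essential set (2 of the 6 Rothe cells):

[(1, 4, 0), (3, 3, 1)]


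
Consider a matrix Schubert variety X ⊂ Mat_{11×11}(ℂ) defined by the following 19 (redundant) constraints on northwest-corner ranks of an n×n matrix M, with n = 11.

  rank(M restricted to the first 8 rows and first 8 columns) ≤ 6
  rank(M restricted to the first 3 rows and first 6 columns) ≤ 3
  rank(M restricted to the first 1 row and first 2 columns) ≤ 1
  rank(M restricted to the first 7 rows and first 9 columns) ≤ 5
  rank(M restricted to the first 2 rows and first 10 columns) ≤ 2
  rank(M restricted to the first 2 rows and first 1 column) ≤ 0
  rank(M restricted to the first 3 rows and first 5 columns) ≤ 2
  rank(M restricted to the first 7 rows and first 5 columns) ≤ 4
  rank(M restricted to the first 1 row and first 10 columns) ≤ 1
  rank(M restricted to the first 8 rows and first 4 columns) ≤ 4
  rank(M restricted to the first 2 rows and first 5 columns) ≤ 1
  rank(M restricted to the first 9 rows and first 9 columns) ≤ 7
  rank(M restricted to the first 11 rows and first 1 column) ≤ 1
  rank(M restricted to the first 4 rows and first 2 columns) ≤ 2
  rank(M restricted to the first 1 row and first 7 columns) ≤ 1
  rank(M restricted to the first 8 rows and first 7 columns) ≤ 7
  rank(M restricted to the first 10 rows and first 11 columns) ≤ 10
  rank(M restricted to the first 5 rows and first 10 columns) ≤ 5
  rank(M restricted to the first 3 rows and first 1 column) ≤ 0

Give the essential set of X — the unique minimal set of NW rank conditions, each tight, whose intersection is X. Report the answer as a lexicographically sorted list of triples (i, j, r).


Recovering R(i,j) via the rank-extension bound from the 19 conditions:

  i=1: 0 | 1 | 1 | 1 | 1 | 1 | 1 | 1 | 1 | 1 | 1
  i=2: 0 | 1 | 1 | 1 | 1 | 2 | 2 | 2 | 2 | 2 | 2
  i=3: 0 | 1 | 2 | 2 | 2 | 3 | 3 | 3 | 3 | 3 | 3
  i=4: 1 | 2 | 3 | 3 | 3 | 4 | 4 | 4 | 4 | 4 | 4
  i=5: 1 | 2 | 3 | 4 | 4 | 5 | 5 | 5 | 5 | 5 | 5
  i=6: 1 | 2 | 3 | 4 | 4 | 5 | 5 | 5 | 5 | 6 | 6
  i=7: 1 | 2 | 3 | 4 | 4 | 5 | 5 | 5 | 5 | 6 | 7
  i=8: 1 | 2 | 3 | 4 | 5 | 6 | 6 | 6 | 6 | 7 | 8
  i=9: 1 | 2 | 3 | 4 | 5 | 6 | 7 | 7 | 7 | 8 | 9
  i=10: 1 | 2 | 3 | 4 | 5 | 6 | 7 | 8 | 8 | 9 | 10
  i=11: 1 | 2 | 3 | 4 | 5 | 6 | 7 | 8 | 9 | 10 | 11

hence w(1..11) = (2, 6, 3, 1, 4, 10, 11, 5, 7, 8, 9).

Fulton essential set (4 of the 14 Rothe cells):

[(2, 5, 1), (3, 1, 0), (7, 5, 4), (7, 9, 5)]


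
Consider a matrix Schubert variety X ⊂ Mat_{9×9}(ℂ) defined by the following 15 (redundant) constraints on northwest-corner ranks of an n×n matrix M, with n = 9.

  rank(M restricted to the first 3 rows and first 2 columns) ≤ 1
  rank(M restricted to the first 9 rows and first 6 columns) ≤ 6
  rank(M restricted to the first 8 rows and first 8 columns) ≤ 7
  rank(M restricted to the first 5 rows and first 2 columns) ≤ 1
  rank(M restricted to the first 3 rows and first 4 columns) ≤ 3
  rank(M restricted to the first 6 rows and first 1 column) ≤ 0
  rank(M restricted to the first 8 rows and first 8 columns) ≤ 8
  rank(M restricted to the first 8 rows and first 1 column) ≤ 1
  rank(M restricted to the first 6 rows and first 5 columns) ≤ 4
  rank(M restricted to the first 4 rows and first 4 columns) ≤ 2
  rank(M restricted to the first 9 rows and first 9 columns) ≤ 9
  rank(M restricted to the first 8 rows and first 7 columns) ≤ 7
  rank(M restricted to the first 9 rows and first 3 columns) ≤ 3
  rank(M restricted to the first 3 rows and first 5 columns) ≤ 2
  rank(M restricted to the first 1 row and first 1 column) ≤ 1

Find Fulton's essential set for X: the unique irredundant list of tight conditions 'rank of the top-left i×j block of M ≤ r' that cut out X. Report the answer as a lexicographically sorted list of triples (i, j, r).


The tightest implied rank at each (i,j), from the 15 conditions:

  0, 1, 1, 1, 1, 1, 1, 1, 1
  0, 1, 2, 2, 2, 2, 2, 2, 2
  0, 1, 2, 2, 2, 3, 3, 3, 3
  0, 1, 2, 2, 3, 4, 4, 4, 4
  0, 1, 2, 3, 4, 5, 5, 5, 5
  0, 1, 2, 3, 4, 5, 6, 6, 6
  1, 2, 3, 4, 5, 6, 7, 7, 7
  1, 2, 3, 4, 5, 6, 7, 7, 8
  1, 2, 3, 4, 5, 6, 7, 8, 9

so w = (2, 3, 6, 5, 4, 7, 1, 9, 8).

4 SE-corners of the 10-cell Rothe diagram give Ess(w):

[(3, 5, 2), (4, 4, 2), (6, 1, 0), (8, 8, 7)]


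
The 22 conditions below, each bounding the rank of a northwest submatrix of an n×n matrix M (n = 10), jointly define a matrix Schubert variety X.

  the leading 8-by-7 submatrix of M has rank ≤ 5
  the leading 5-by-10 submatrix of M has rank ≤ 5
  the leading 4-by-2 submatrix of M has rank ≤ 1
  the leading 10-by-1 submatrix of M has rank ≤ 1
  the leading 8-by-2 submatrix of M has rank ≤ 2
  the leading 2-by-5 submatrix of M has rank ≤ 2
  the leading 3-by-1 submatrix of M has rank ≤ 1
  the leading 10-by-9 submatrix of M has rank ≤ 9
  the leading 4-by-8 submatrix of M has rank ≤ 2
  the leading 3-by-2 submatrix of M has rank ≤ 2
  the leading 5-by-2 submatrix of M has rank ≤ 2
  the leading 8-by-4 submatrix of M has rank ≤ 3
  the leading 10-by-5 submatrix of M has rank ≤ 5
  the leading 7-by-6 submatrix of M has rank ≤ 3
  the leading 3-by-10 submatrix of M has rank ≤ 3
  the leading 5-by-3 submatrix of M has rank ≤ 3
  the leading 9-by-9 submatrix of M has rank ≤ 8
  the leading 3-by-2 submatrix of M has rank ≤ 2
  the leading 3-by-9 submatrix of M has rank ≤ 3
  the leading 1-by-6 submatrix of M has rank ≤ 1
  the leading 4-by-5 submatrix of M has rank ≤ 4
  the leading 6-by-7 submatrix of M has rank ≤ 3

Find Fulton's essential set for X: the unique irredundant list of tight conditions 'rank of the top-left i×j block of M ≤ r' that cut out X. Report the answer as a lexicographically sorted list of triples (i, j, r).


Recovering R(i,j) via the rank-extension bound from the 22 conditions:

  i=1: 1 1 1 1 1 1 1 1 1 1
  i=2: 1 1 2 2 2 2 2 2 2 2
  i=3: 1 1 2 2 2 2 2 2 3 3
  i=4: 1 1 2 2 2 2 2 2 3 4
  i=5: 1 2 3 3 3 3 3 3 4 5
  i=6: 1 2 3 3 3 3 3 4 5 6
  i=7: 1 2 3 3 3 3 4 5 6 7
  i=8: 1 2 3 3 4 4 5 6 7 8
  i=9: 1 2 3 4 5 5 6 7 8 9
  i=10: 1 2 3 4 5 6 7 8 9 10

giving w = (1, 3, 9, 10, 2, 8, 7, 5, 4, 6) via Δ²R.

|D(w)|=21, |Ess(w)|=5:

[(4, 2, 1), (4, 8, 2), (6, 7, 3), (7, 6, 3), (8, 4, 3)]


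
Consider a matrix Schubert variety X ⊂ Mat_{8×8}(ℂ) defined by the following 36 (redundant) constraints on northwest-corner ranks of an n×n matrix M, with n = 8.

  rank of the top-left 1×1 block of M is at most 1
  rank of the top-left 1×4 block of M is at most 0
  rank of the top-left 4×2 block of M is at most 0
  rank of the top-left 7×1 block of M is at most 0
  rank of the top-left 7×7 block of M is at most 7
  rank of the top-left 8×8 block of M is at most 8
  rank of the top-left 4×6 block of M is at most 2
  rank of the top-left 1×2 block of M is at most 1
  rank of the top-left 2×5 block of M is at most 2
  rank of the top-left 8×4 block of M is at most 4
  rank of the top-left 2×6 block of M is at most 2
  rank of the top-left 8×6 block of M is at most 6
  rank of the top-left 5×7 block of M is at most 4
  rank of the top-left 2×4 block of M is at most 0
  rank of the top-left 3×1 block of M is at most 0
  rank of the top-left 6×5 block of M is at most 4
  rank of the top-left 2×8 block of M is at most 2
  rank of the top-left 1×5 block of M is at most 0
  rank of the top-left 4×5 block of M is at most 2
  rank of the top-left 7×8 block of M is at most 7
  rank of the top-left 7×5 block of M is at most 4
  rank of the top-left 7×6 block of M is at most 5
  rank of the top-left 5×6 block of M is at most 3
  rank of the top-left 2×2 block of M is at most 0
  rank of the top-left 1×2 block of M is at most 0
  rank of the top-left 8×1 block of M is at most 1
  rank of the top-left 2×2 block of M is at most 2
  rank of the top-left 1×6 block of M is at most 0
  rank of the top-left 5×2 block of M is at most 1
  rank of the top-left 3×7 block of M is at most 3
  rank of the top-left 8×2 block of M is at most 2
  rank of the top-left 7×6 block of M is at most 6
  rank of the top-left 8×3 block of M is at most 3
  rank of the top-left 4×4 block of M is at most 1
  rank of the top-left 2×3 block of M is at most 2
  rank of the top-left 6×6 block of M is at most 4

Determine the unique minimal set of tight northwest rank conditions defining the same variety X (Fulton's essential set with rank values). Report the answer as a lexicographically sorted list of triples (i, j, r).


Recovering R(i,j) via the rank-extension bound from the 36 conditions:

  0 0 0 0 0 0 1 1
  0 0 0 0 1 1 2 2
  0 0 1 1 2 2 3 3
  0 0 1 1 2 2 3 4
  0 1 2 2 3 3 4 5
  0 1 2 3 4 4 5 6
  0 1 2 3 4 5 6 7
  1 2 3 4 5 6 7 8

second differences of R give the permutation w = (7, 5, 3, 8, 2, 4, 6, 1).

|D(w)|=19, |Ess(w)|=6:

[(1, 6, 0), (2, 4, 0), (4, 2, 0), (4, 4, 1), (4, 6, 2), (7, 1, 0)]


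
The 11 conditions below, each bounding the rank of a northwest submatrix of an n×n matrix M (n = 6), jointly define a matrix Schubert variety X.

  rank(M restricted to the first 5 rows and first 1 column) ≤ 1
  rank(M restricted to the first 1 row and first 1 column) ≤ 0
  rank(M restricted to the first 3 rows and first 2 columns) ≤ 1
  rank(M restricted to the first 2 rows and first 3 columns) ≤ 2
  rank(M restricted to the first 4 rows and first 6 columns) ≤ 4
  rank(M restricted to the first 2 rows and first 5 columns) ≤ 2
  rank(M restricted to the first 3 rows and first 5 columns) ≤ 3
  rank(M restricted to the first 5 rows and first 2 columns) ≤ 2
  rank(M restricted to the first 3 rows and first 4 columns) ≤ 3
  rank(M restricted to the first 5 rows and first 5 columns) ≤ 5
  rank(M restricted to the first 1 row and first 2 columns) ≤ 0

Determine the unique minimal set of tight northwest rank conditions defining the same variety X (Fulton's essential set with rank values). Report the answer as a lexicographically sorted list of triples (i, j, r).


Propagating the 11 rank bounds to every northwest block:

  R[1]: 0 0 1 1 1 1
  R[2]: 1 1 2 2 2 2
  R[3]: 1 1 2 3 3 3
  R[4]: 1 2 3 4 4 4
  R[5]: 1 2 3 4 5 5
  R[6]: 1 2 3 4 5 6

giving w = (3, 1, 4, 2, 5, 6) via Δ²R.

Fulton essential set (2 of the 3 Rothe cells):

[(1, 2, 0), (3, 2, 1)]


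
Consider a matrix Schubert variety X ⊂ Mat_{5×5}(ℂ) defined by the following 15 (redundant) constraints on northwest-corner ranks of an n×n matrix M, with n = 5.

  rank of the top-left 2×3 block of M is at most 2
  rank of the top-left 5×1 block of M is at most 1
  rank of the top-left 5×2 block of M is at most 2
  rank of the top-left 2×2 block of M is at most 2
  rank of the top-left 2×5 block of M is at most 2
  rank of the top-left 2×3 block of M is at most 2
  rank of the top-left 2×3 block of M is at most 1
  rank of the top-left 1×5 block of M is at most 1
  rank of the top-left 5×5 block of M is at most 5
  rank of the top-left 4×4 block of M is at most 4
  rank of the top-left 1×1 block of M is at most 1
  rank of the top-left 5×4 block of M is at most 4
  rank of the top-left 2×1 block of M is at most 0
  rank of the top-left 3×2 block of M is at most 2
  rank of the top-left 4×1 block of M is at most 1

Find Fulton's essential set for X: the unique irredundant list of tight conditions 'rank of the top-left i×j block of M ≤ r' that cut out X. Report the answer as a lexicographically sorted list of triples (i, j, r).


Propagating the 15 rank bounds to every northwest block:

  R[1]: 0 | 1 | 1 | 1 | 1
  R[2]: 0 | 1 | 1 | 2 | 2
  R[3]: 1 | 2 | 2 | 3 | 3
  R[4]: 1 | 2 | 3 | 4 | 4
  R[5]: 1 | 2 | 3 | 4 | 5

reading off 1-entries of Δ²R: w = (2, 4, 1, 3, 5).

Fulton essential set (2 of the 3 Rothe cells):

[(2, 1, 0), (2, 3, 1)]


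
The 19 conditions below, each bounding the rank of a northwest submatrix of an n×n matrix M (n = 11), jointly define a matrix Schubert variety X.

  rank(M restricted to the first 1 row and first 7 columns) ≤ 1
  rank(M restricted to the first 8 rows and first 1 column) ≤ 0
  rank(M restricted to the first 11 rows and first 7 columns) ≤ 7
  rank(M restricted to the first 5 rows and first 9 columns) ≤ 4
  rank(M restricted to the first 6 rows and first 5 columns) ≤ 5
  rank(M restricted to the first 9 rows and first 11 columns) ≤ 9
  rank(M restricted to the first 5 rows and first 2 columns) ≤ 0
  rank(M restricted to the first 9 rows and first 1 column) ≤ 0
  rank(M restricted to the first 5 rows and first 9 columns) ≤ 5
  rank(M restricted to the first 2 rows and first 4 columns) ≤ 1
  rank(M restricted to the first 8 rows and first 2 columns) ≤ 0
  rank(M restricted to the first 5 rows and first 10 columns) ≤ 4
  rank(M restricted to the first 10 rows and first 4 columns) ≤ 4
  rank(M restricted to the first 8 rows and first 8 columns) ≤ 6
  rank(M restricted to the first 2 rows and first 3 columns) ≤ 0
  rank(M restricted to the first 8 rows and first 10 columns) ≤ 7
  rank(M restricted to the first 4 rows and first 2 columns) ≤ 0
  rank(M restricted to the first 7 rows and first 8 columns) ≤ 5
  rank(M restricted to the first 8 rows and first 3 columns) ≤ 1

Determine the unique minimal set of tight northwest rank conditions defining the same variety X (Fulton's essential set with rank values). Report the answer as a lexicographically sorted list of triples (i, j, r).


Computing R[i][j] = min implied NW-rank bound (n=11, 19 conditions):

  0  0  0  1  1  1  1  1  1  1  1
  0  0  0  1  2  2  2  2  2  2  2
  0  0  1  2  3  3  3  3  3  3  3
  0  0  1  2  3  4  4  4  4  4  4
  0  0  1  2  3  4  4  4  4  4  5
  0  0  1  2  3  4  5  5  5  5  6
  0  0  1  2  3  4  5  5  6  6  7
  0  0  1  2  3  4  5  6  7  7  8
  0  1  2  3  4  5  6  7  8  8  9
  1  2  3  4  5  6  7  8  9  9  10
  1  2  3  4  5  6  7  8  9  10  11

second differences of R give the permutation w = (4, 5, 3, 6, 11, 7, 9, 8, 2, 1, 10).

D(w) has 24 cells with 5 SE-corners; essential set:

[(2, 3, 0), (5, 10, 4), (7, 8, 5), (8, 2, 0), (9, 1, 0)]


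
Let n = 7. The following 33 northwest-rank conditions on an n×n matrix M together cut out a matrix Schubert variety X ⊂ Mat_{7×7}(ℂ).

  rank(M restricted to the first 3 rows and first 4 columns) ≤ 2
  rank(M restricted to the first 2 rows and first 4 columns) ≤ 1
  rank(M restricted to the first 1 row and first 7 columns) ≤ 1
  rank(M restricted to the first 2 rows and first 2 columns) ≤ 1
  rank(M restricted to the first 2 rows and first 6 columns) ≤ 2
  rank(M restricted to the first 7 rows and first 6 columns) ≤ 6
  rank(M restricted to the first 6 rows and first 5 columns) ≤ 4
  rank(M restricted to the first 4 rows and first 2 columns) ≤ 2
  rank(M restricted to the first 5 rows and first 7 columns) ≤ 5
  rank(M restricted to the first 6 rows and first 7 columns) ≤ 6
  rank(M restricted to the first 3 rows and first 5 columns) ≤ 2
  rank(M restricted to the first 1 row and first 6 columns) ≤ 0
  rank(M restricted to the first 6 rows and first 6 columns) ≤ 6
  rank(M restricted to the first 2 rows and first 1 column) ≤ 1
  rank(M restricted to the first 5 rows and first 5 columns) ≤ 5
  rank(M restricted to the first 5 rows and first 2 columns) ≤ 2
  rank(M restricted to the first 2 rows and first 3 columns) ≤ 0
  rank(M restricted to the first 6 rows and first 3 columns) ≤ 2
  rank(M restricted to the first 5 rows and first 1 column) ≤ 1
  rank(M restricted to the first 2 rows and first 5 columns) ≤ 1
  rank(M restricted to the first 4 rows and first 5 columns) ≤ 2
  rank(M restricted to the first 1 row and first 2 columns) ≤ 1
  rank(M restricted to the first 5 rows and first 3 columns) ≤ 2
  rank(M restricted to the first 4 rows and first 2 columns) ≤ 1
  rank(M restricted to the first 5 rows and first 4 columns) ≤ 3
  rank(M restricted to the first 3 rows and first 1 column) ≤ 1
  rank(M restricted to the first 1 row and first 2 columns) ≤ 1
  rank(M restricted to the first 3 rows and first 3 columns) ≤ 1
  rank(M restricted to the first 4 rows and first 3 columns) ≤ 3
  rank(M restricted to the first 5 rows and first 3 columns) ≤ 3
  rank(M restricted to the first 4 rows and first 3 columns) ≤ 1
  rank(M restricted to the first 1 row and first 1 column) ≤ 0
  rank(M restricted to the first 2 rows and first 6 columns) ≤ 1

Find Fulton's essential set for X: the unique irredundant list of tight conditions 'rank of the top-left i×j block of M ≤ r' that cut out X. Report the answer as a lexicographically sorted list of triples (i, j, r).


Computing R[i][j] = min implied NW-rank bound (n=7, 33 conditions):

  i=1: 0, 0, 0, 0, 0, 0, 1
  i=2: 0, 0, 0, 1, 1, 1, 2
  i=3: 1, 1, 1, 2, 2, 2, 3
  i=4: 1, 1, 1, 2, 2, 3, 4
  i=5: 1, 2, 2, 3, 3, 4, 5
  i=6: 1, 2, 2, 3, 4, 5, 6
  i=7: 1, 2, 3, 4, 5, 6, 7

hence w(1..7) = (7, 4, 1, 6, 2, 5, 3).

5 SE-corners of the 13-cell Rothe diagram give Ess(w):

[(1, 6, 0), (2, 3, 0), (4, 3, 1), (4, 5, 2), (6, 3, 2)]


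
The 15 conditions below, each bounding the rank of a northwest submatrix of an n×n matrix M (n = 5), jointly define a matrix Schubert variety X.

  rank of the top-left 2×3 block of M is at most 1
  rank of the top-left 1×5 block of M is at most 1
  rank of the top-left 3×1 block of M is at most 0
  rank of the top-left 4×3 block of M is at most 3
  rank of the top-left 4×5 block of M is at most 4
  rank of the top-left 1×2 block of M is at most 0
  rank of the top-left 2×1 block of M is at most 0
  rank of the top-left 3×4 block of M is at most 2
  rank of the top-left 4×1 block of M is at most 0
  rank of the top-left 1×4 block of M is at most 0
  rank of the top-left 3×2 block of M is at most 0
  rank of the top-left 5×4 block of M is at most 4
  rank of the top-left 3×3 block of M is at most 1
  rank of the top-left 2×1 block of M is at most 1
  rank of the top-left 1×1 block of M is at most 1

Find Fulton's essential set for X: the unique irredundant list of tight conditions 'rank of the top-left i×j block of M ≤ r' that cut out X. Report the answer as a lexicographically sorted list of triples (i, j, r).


The tightest implied rank at each (i,j), from the 15 conditions:

  i=1: 0  0  0  0  1
  i=2: 0  0  1  1  2
  i=3: 0  0  1  2  3
  i=4: 0  1  2  3  4
  i=5: 1  2  3  4  5

so w = (5, 3, 4, 2, 1).

ℓ(w)=9; the 3 essential cells (i,j,r):

[(1, 4, 0), (3, 2, 0), (4, 1, 0)]
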